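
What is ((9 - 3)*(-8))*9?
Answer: -432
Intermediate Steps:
((9 - 3)*(-8))*9 = (6*(-8))*9 = -48*9 = -432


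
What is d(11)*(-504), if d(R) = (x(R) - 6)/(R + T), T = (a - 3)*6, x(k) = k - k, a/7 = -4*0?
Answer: -432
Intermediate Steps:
a = 0 (a = 7*(-4*0) = 7*0 = 0)
x(k) = 0
T = -18 (T = (0 - 3)*6 = -3*6 = -18)
d(R) = -6/(-18 + R) (d(R) = (0 - 6)/(R - 18) = -6/(-18 + R))
d(11)*(-504) = -6/(-18 + 11)*(-504) = -6/(-7)*(-504) = -6*(-⅐)*(-504) = (6/7)*(-504) = -432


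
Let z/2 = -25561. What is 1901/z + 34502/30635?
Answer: 1705574109/1566122470 ≈ 1.0890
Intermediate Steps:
z = -51122 (z = 2*(-25561) = -51122)
1901/z + 34502/30635 = 1901/(-51122) + 34502/30635 = 1901*(-1/51122) + 34502*(1/30635) = -1901/51122 + 34502/30635 = 1705574109/1566122470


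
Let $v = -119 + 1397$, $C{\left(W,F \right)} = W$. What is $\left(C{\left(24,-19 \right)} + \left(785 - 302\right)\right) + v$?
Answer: $1785$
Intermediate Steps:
$v = 1278$
$\left(C{\left(24,-19 \right)} + \left(785 - 302\right)\right) + v = \left(24 + \left(785 - 302\right)\right) + 1278 = \left(24 + 483\right) + 1278 = 507 + 1278 = 1785$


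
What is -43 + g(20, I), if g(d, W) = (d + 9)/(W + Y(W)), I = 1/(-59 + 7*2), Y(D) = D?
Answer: -1391/2 ≈ -695.50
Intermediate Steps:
I = -1/45 (I = 1/(-59 + 14) = 1/(-45) = -1/45 ≈ -0.022222)
g(d, W) = (9 + d)/(2*W) (g(d, W) = (d + 9)/(W + W) = (9 + d)/((2*W)) = (9 + d)*(1/(2*W)) = (9 + d)/(2*W))
-43 + g(20, I) = -43 + (9 + 20)/(2*(-1/45)) = -43 + (½)*(-45)*29 = -43 - 1305/2 = -1391/2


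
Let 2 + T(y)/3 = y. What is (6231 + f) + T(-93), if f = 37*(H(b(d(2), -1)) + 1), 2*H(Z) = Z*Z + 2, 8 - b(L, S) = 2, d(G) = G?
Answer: 6686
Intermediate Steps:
b(L, S) = 6 (b(L, S) = 8 - 1*2 = 8 - 2 = 6)
H(Z) = 1 + Z**2/2 (H(Z) = (Z*Z + 2)/2 = (Z**2 + 2)/2 = (2 + Z**2)/2 = 1 + Z**2/2)
T(y) = -6 + 3*y
f = 740 (f = 37*((1 + (1/2)*6**2) + 1) = 37*((1 + (1/2)*36) + 1) = 37*((1 + 18) + 1) = 37*(19 + 1) = 37*20 = 740)
(6231 + f) + T(-93) = (6231 + 740) + (-6 + 3*(-93)) = 6971 + (-6 - 279) = 6971 - 285 = 6686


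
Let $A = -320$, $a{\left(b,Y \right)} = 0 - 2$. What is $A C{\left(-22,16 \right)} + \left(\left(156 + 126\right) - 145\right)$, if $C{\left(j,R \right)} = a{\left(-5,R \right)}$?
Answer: $777$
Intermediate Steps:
$a{\left(b,Y \right)} = -2$
$C{\left(j,R \right)} = -2$
$A C{\left(-22,16 \right)} + \left(\left(156 + 126\right) - 145\right) = \left(-320\right) \left(-2\right) + \left(\left(156 + 126\right) - 145\right) = 640 + \left(282 - 145\right) = 640 + 137 = 777$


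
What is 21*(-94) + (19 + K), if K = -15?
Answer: -1970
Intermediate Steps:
21*(-94) + (19 + K) = 21*(-94) + (19 - 15) = -1974 + 4 = -1970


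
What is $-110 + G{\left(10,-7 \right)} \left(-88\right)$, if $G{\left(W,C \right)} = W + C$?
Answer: $-374$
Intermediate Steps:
$G{\left(W,C \right)} = C + W$
$-110 + G{\left(10,-7 \right)} \left(-88\right) = -110 + \left(-7 + 10\right) \left(-88\right) = -110 + 3 \left(-88\right) = -110 - 264 = -374$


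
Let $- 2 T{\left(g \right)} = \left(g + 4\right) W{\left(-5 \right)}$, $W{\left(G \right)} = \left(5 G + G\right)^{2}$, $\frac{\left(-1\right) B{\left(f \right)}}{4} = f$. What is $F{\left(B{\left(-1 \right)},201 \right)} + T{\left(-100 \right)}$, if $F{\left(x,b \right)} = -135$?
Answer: $43065$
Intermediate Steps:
$B{\left(f \right)} = - 4 f$
$W{\left(G \right)} = 36 G^{2}$ ($W{\left(G \right)} = \left(6 G\right)^{2} = 36 G^{2}$)
$T{\left(g \right)} = -1800 - 450 g$ ($T{\left(g \right)} = - \frac{\left(g + 4\right) 36 \left(-5\right)^{2}}{2} = - \frac{\left(4 + g\right) 36 \cdot 25}{2} = - \frac{\left(4 + g\right) 900}{2} = - \frac{3600 + 900 g}{2} = -1800 - 450 g$)
$F{\left(B{\left(-1 \right)},201 \right)} + T{\left(-100 \right)} = -135 - -43200 = -135 + \left(-1800 + 45000\right) = -135 + 43200 = 43065$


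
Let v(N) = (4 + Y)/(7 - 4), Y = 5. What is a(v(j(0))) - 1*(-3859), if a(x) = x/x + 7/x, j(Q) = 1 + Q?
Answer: 11587/3 ≈ 3862.3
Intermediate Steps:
v(N) = 3 (v(N) = (4 + 5)/(7 - 4) = 9/3 = 9*(⅓) = 3)
a(x) = 1 + 7/x
a(v(j(0))) - 1*(-3859) = (7 + 3)/3 - 1*(-3859) = (⅓)*10 + 3859 = 10/3 + 3859 = 11587/3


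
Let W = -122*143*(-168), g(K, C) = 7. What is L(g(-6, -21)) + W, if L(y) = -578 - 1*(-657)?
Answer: 2931007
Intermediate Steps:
W = 2930928 (W = -17446*(-168) = 2930928)
L(y) = 79 (L(y) = -578 + 657 = 79)
L(g(-6, -21)) + W = 79 + 2930928 = 2931007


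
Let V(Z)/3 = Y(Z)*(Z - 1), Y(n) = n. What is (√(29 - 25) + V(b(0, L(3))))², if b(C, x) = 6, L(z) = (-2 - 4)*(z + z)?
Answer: 8464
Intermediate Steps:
L(z) = -12*z
V(Z) = 3*Z*(-1 + Z) (V(Z) = 3*(Z*(Z - 1)) = 3*(Z*(-1 + Z)) = 3*Z*(-1 + Z))
(√(29 - 25) + V(b(0, L(3))))² = (√(29 - 25) + 3*6*(-1 + 6))² = (√4 + 3*6*5)² = (2 + 90)² = 92² = 8464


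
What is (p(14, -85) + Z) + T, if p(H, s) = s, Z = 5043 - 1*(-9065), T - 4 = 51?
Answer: 14078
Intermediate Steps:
T = 55 (T = 4 + 51 = 55)
Z = 14108 (Z = 5043 + 9065 = 14108)
(p(14, -85) + Z) + T = (-85 + 14108) + 55 = 14023 + 55 = 14078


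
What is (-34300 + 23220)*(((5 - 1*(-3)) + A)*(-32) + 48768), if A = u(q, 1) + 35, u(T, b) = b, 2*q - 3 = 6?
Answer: -524748800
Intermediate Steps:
q = 9/2 (q = 3/2 + (1/2)*6 = 3/2 + 3 = 9/2 ≈ 4.5000)
A = 36 (A = 1 + 35 = 36)
(-34300 + 23220)*(((5 - 1*(-3)) + A)*(-32) + 48768) = (-34300 + 23220)*(((5 - 1*(-3)) + 36)*(-32) + 48768) = -11080*(((5 + 3) + 36)*(-32) + 48768) = -11080*((8 + 36)*(-32) + 48768) = -11080*(44*(-32) + 48768) = -11080*(-1408 + 48768) = -11080*47360 = -524748800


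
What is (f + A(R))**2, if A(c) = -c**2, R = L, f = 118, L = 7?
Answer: 4761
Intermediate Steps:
R = 7
(f + A(R))**2 = (118 - 1*7**2)**2 = (118 - 1*49)**2 = (118 - 49)**2 = 69**2 = 4761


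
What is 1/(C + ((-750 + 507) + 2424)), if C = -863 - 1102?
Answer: 1/216 ≈ 0.0046296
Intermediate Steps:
C = -1965
1/(C + ((-750 + 507) + 2424)) = 1/(-1965 + ((-750 + 507) + 2424)) = 1/(-1965 + (-243 + 2424)) = 1/(-1965 + 2181) = 1/216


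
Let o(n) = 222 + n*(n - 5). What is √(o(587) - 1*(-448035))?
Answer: √789891 ≈ 888.76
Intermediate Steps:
o(n) = 222 + n*(-5 + n)
√(o(587) - 1*(-448035)) = √((222 + 587² - 5*587) - 1*(-448035)) = √((222 + 344569 - 2935) + 448035) = √(341856 + 448035) = √789891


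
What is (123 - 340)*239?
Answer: -51863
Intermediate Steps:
(123 - 340)*239 = -217*239 = -51863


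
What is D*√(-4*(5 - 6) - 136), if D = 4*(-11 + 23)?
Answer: 96*I*√33 ≈ 551.48*I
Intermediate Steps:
D = 48 (D = 4*12 = 48)
D*√(-4*(5 - 6) - 136) = 48*√(-4*(5 - 6) - 136) = 48*√(-4*(-1) - 136) = 48*√(4 - 136) = 48*√(-132) = 48*(2*I*√33) = 96*I*√33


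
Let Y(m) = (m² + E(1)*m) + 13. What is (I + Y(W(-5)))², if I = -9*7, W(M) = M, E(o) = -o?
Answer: 400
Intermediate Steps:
Y(m) = 13 + m² - m (Y(m) = (m² + (-1*1)*m) + 13 = (m² - m) + 13 = 13 + m² - m)
I = -63
(I + Y(W(-5)))² = (-63 + (13 + (-5)² - 1*(-5)))² = (-63 + (13 + 25 + 5))² = (-63 + 43)² = (-20)² = 400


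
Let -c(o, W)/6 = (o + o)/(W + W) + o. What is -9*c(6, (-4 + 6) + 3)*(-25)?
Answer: -9720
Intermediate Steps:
c(o, W) = -6*o - 6*o/W (c(o, W) = -6*((o + o)/(W + W) + o) = -6*((2*o)/((2*W)) + o) = -6*((2*o)*(1/(2*W)) + o) = -6*(o/W + o) = -6*(o + o/W) = -6*o - 6*o/W)
-9*c(6, (-4 + 6) + 3)*(-25) = -(-54)*6*(1 + ((-4 + 6) + 3))/((-4 + 6) + 3)*(-25) = -(-54)*6*(1 + (2 + 3))/(2 + 3)*(-25) = -(-54)*6*(1 + 5)/5*(-25) = -(-54)*6*6/5*(-25) = -9*(-216/5)*(-25) = (1944/5)*(-25) = -9720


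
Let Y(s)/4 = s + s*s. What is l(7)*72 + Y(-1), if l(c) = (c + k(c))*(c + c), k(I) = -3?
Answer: 4032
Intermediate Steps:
Y(s) = 4*s + 4*s² (Y(s) = 4*(s + s*s) = 4*(s + s²) = 4*s + 4*s²)
l(c) = 2*c*(-3 + c) (l(c) = (c - 3)*(c + c) = (-3 + c)*(2*c) = 2*c*(-3 + c))
l(7)*72 + Y(-1) = (2*7*(-3 + 7))*72 + 4*(-1)*(1 - 1) = (2*7*4)*72 + 4*(-1)*0 = 56*72 + 0 = 4032 + 0 = 4032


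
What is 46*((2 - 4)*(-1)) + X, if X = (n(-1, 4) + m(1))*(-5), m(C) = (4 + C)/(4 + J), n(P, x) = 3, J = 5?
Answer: 668/9 ≈ 74.222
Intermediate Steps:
m(C) = 4/9 + C/9 (m(C) = (4 + C)/(4 + 5) = (4 + C)/9 = (4 + C)*(1/9) = 4/9 + C/9)
X = -160/9 (X = (3 + (4/9 + (1/9)*1))*(-5) = (3 + (4/9 + 1/9))*(-5) = (3 + 5/9)*(-5) = (32/9)*(-5) = -160/9 ≈ -17.778)
46*((2 - 4)*(-1)) + X = 46*((2 - 4)*(-1)) - 160/9 = 46*(-2*(-1)) - 160/9 = 46*2 - 160/9 = 92 - 160/9 = 668/9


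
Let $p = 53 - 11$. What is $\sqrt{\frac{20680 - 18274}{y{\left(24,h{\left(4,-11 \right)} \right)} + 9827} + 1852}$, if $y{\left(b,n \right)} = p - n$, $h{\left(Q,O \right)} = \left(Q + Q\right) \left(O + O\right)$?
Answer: $\frac{\sqrt{3814177930}}{1435} \approx 43.038$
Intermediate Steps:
$h{\left(Q,O \right)} = 4 O Q$ ($h{\left(Q,O \right)} = 2 Q 2 O = 4 O Q$)
$p = 42$
$y{\left(b,n \right)} = 42 - n$
$\sqrt{\frac{20680 - 18274}{y{\left(24,h{\left(4,-11 \right)} \right)} + 9827} + 1852} = \sqrt{\frac{20680 - 18274}{\left(42 - 4 \left(-11\right) 4\right) + 9827} + 1852} = \sqrt{\frac{2406}{\left(42 - -176\right) + 9827} + 1852} = \sqrt{\frac{2406}{\left(42 + 176\right) + 9827} + 1852} = \sqrt{\frac{2406}{218 + 9827} + 1852} = \sqrt{\frac{2406}{10045} + 1852} = \sqrt{\frac{18605746}{10045}} = \frac{\sqrt{3814177930}}{1435}$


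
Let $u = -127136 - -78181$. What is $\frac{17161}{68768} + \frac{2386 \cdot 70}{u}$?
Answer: $- \frac{2129102921}{673307488} \approx -3.1622$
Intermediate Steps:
$u = -48955$ ($u = -127136 + 78181 = -48955$)
$\frac{17161}{68768} + \frac{2386 \cdot 70}{u} = \frac{17161}{68768} + \frac{2386 \cdot 70}{-48955} = 17161 \cdot \frac{1}{68768} + 167020 \left(- \frac{1}{48955}\right) = \frac{17161}{68768} - \frac{33404}{9791} = - \frac{2129102921}{673307488}$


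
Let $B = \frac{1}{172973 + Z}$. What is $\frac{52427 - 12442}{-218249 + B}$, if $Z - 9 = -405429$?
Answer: $- \frac{844944845}{4611938664} \approx -0.18321$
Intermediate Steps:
$Z = -405420$ ($Z = 9 - 405429 = -405420$)
$B = - \frac{1}{232447}$ ($B = \frac{1}{172973 - 405420} = \frac{1}{-232447} = - \frac{1}{232447} \approx -4.3021 \cdot 10^{-6}$)
$\frac{52427 - 12442}{-218249 + B} = \frac{52427 - 12442}{-218249 - \frac{1}{232447}} = \frac{39985}{- \frac{50731325304}{232447}} = 39985 \left(- \frac{232447}{50731325304}\right) = - \frac{844944845}{4611938664}$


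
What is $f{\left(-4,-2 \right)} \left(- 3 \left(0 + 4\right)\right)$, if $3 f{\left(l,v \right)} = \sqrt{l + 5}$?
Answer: $-4$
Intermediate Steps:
$f{\left(l,v \right)} = \frac{\sqrt{5 + l}}{3}$ ($f{\left(l,v \right)} = \frac{\sqrt{l + 5}}{3} = \frac{\sqrt{5 + l}}{3}$)
$f{\left(-4,-2 \right)} \left(- 3 \left(0 + 4\right)\right) = \frac{\sqrt{5 - 4}}{3} \left(- 3 \left(0 + 4\right)\right) = \frac{\sqrt{1}}{3} \left(\left(-3\right) 4\right) = \frac{1}{3} \cdot 1 \left(-12\right) = \frac{1}{3} \left(-12\right) = -4$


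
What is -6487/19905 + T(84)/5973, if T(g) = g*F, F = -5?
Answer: -15702317/39630855 ≈ -0.39621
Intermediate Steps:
T(g) = -5*g (T(g) = g*(-5) = -5*g)
-6487/19905 + T(84)/5973 = -6487/19905 - 5*84/5973 = -6487*1/19905 - 420*1/5973 = -6487/19905 - 140/1991 = -15702317/39630855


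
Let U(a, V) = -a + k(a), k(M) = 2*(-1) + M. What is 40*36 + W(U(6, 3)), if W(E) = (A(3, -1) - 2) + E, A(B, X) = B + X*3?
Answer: 1436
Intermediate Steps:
A(B, X) = B + 3*X
k(M) = -2 + M
U(a, V) = -2 (U(a, V) = -a + (-2 + a) = -2)
W(E) = -2 + E (W(E) = ((3 + 3*(-1)) - 2) + E = ((3 - 3) - 2) + E = (0 - 2) + E = -2 + E)
40*36 + W(U(6, 3)) = 40*36 + (-2 - 2) = 1440 - 4 = 1436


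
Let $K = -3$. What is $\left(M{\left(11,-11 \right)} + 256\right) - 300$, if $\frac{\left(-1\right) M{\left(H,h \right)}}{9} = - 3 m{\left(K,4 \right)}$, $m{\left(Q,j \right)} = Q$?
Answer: $-125$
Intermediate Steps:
$M{\left(H,h \right)} = -81$ ($M{\left(H,h \right)} = - 9 \left(\left(-3\right) \left(-3\right)\right) = \left(-9\right) 9 = -81$)
$\left(M{\left(11,-11 \right)} + 256\right) - 300 = \left(-81 + 256\right) - 300 = 175 - 300 = -125$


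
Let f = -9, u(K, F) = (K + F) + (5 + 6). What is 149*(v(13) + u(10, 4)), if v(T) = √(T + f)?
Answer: 4023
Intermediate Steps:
u(K, F) = 11 + F + K (u(K, F) = (F + K) + 11 = 11 + F + K)
v(T) = √(-9 + T) (v(T) = √(T - 9) = √(-9 + T))
149*(v(13) + u(10, 4)) = 149*(√(-9 + 13) + (11 + 4 + 10)) = 149*(√4 + 25) = 149*(2 + 25) = 149*27 = 4023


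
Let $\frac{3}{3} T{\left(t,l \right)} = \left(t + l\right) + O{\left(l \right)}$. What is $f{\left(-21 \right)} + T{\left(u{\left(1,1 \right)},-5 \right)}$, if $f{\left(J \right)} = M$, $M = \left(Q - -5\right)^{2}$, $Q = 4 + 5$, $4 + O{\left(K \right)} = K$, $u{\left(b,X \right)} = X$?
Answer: $183$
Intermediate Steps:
$O{\left(K \right)} = -4 + K$
$Q = 9$
$T{\left(t,l \right)} = -4 + t + 2 l$ ($T{\left(t,l \right)} = \left(t + l\right) + \left(-4 + l\right) = \left(l + t\right) + \left(-4 + l\right) = -4 + t + 2 l$)
$M = 196$ ($M = \left(9 - -5\right)^{2} = \left(9 + 5\right)^{2} = 14^{2} = 196$)
$f{\left(J \right)} = 196$
$f{\left(-21 \right)} + T{\left(u{\left(1,1 \right)},-5 \right)} = 196 + \left(-4 + 1 + 2 \left(-5\right)\right) = 196 - 13 = 183$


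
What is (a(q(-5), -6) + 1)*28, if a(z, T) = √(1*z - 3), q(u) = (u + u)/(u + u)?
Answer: 28 + 28*I*√2 ≈ 28.0 + 39.598*I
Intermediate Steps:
q(u) = 1 (q(u) = (2*u)/((2*u)) = (2*u)*(1/(2*u)) = 1)
a(z, T) = √(-3 + z) (a(z, T) = √(z - 3) = √(-3 + z))
(a(q(-5), -6) + 1)*28 = (√(-3 + 1) + 1)*28 = (√(-2) + 1)*28 = (I*√2 + 1)*28 = (1 + I*√2)*28 = 28 + 28*I*√2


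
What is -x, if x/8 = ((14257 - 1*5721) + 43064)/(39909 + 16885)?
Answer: -206400/28397 ≈ -7.2684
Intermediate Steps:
x = 206400/28397 (x = 8*(((14257 - 1*5721) + 43064)/(39909 + 16885)) = 8*(((14257 - 5721) + 43064)/56794) = 8*((8536 + 43064)*(1/56794)) = 8*(51600*(1/56794)) = 8*(25800/28397) = 206400/28397 ≈ 7.2684)
-x = -1*206400/28397 = -206400/28397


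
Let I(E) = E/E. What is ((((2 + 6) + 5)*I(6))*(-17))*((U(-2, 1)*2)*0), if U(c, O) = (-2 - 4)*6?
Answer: 0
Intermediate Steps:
I(E) = 1
U(c, O) = -36 (U(c, O) = -6*6 = -36)
((((2 + 6) + 5)*I(6))*(-17))*((U(-2, 1)*2)*0) = ((((2 + 6) + 5)*1)*(-17))*(-36*2*0) = (((8 + 5)*1)*(-17))*(-72*0) = ((13*1)*(-17))*0 = (13*(-17))*0 = -221*0 = 0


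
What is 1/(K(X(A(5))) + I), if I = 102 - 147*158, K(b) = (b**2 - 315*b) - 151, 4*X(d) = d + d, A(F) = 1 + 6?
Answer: -4/97461 ≈ -4.1042e-5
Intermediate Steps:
A(F) = 7
X(d) = d/2 (X(d) = (d + d)/4 = (2*d)/4 = d/2)
K(b) = -151 + b**2 - 315*b
I = -23124 (I = 102 - 23226 = -23124)
1/(K(X(A(5))) + I) = 1/((-151 + ((1/2)*7)**2 - 315*7/2) - 23124) = 1/((-151 + (7/2)**2 - 315*7/2) - 23124) = 1/((-151 + 49/4 - 2205/2) - 23124) = 1/(-4965/4 - 23124) = 1/(-97461/4) = -4/97461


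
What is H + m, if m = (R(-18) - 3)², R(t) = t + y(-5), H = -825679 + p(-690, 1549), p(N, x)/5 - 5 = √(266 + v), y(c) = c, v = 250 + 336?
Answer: -824978 + 10*√213 ≈ -8.2483e+5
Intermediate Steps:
v = 586
p(N, x) = 25 + 10*√213 (p(N, x) = 25 + 5*√(266 + 586) = 25 + 5*√852 = 25 + 5*(2*√213) = 25 + 10*√213)
H = -825654 + 10*√213 (H = -825679 + (25 + 10*√213) = -825654 + 10*√213 ≈ -8.2551e+5)
R(t) = -5 + t (R(t) = t - 5 = -5 + t)
m = 676 (m = ((-5 - 18) - 3)² = (-23 - 3)² = (-26)² = 676)
H + m = (-825654 + 10*√213) + 676 = -824978 + 10*√213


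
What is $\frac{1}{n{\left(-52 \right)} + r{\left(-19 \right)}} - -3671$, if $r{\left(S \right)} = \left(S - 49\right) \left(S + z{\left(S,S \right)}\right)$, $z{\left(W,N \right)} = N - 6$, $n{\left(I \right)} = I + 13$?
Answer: $\frac{10840464}{2953} \approx 3671.0$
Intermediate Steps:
$n{\left(I \right)} = 13 + I$
$z{\left(W,N \right)} = -6 + N$ ($z{\left(W,N \right)} = N - 6 = -6 + N$)
$r{\left(S \right)} = \left(-49 + S\right) \left(-6 + 2 S\right)$ ($r{\left(S \right)} = \left(S - 49\right) \left(S + \left(-6 + S\right)\right) = \left(-49 + S\right) \left(-6 + 2 S\right)$)
$\frac{1}{n{\left(-52 \right)} + r{\left(-19 \right)}} - -3671 = \frac{1}{\left(13 - 52\right) + \left(294 - -1976 + 2 \left(-19\right)^{2}\right)} - -3671 = \frac{1}{-39 + \left(294 + 1976 + 2 \cdot 361\right)} + 3671 = \frac{1}{-39 + \left(294 + 1976 + 722\right)} + 3671 = \frac{1}{-39 + 2992} + 3671 = \frac{1}{2953} + 3671 = \frac{10840464}{2953}$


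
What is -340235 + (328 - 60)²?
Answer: -268411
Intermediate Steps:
-340235 + (328 - 60)² = -340235 + 268² = -340235 + 71824 = -268411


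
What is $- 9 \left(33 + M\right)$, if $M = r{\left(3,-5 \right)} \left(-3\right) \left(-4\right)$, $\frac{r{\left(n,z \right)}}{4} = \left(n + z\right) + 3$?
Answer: $-729$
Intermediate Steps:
$r{\left(n,z \right)} = 12 + 4 n + 4 z$ ($r{\left(n,z \right)} = 4 \left(\left(n + z\right) + 3\right) = 4 \left(3 + n + z\right) = 12 + 4 n + 4 z$)
$M = 48$ ($M = \left(12 + 4 \cdot 3 + 4 \left(-5\right)\right) \left(-3\right) \left(-4\right) = \left(12 + 12 - 20\right) \left(-3\right) \left(-4\right) = 4 \left(-3\right) \left(-4\right) = \left(-12\right) \left(-4\right) = 48$)
$- 9 \left(33 + M\right) = - 9 \left(33 + 48\right) = \left(-9\right) 81 = -729$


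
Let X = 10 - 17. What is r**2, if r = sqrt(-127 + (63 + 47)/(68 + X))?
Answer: -7637/61 ≈ -125.20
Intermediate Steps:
X = -7
r = I*sqrt(465857)/61 (r = sqrt(-127 + (63 + 47)/(68 - 7)) = sqrt(-127 + 110/61) = sqrt(-7637/61) = I*sqrt(465857)/61 ≈ 11.189*I)
r**2 = (I*sqrt(465857)/61)**2 = -7637/61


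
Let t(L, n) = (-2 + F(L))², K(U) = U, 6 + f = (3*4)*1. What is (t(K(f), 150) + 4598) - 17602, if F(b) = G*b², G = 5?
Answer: 18680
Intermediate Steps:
F(b) = 5*b²
f = 6 (f = -6 + (3*4)*1 = -6 + 12*1 = -6 + 12 = 6)
t(L, n) = (-2 + 5*L²)²
(t(K(f), 150) + 4598) - 17602 = ((-2 + 5*6²)² + 4598) - 17602 = ((-2 + 5*36)² + 4598) - 17602 = ((-2 + 180)² + 4598) - 17602 = (178² + 4598) - 17602 = (31684 + 4598) - 17602 = 36282 - 17602 = 18680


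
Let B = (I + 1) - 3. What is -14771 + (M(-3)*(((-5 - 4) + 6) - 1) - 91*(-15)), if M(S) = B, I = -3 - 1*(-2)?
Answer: -13394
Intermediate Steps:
I = -1 (I = -3 + 2 = -1)
B = -3 (B = (-1 + 1) - 3 = 0 - 3 = -3)
M(S) = -3
-14771 + (M(-3)*(((-5 - 4) + 6) - 1) - 91*(-15)) = -14771 + (-3*(((-5 - 4) + 6) - 1) - 91*(-15)) = -14771 + (-3*((-9 + 6) - 1) + 1365) = -14771 + (-3*(-3 - 1) + 1365) = -14771 + (-3*(-4) + 1365) = -14771 + (12 + 1365) = -14771 + 1377 = -13394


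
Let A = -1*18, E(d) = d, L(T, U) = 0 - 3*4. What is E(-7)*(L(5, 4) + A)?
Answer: 210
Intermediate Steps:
L(T, U) = -12 (L(T, U) = 0 - 12 = -12)
A = -18
E(-7)*(L(5, 4) + A) = -7*(-12 - 18) = -7*(-30) = 210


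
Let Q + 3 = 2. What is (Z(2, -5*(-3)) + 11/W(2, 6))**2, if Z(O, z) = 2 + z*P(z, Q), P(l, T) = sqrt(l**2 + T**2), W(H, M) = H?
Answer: 203625/4 + 225*sqrt(226) ≈ 54289.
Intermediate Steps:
Q = -1 (Q = -3 + 2 = -1)
P(l, T) = sqrt(T**2 + l**2)
Z(O, z) = 2 + z*sqrt(1 + z**2) (Z(O, z) = 2 + z*sqrt((-1)**2 + z**2) = 2 + z*sqrt(1 + z**2))
(Z(2, -5*(-3)) + 11/W(2, 6))**2 = ((2 + (-5*(-3))*sqrt(1 + (-5*(-3))**2)) + 11/2)**2 = ((2 + 15*sqrt(1 + 15**2)) + 11*(1/2))**2 = ((2 + 15*sqrt(1 + 225)) + 11/2)**2 = ((2 + 15*sqrt(226)) + 11/2)**2 = (15/2 + 15*sqrt(226))**2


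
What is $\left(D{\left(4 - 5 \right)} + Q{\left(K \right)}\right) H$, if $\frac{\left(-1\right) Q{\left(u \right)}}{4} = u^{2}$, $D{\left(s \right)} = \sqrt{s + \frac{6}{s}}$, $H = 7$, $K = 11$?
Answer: $-3388 + 7 i \sqrt{7} \approx -3388.0 + 18.52 i$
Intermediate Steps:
$Q{\left(u \right)} = - 4 u^{2}$
$\left(D{\left(4 - 5 \right)} + Q{\left(K \right)}\right) H = \left(\sqrt{\left(4 - 5\right) + \frac{6}{4 - 5}} - 4 \cdot 11^{2}\right) 7 = \left(\sqrt{\left(4 - 5\right) + \frac{6}{4 - 5}} - 484\right) 7 = \left(\sqrt{-1 + \frac{6}{-1}} - 484\right) 7 = \left(\sqrt{-1 + 6 \left(-1\right)} - 484\right) 7 = \left(\sqrt{-1 - 6} - 484\right) 7 = \left(\sqrt{-7} - 484\right) 7 = \left(i \sqrt{7} - 484\right) 7 = \left(-484 + i \sqrt{7}\right) 7 = -3388 + 7 i \sqrt{7}$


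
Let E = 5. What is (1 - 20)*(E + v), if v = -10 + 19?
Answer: -266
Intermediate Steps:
v = 9
(1 - 20)*(E + v) = (1 - 20)*(5 + 9) = -19*14 = -266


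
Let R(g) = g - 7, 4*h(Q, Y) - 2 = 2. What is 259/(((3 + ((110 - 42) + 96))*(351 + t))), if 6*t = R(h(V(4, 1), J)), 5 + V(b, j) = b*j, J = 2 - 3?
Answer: 37/8350 ≈ 0.0044311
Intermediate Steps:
J = -1
V(b, j) = -5 + b*j
h(Q, Y) = 1 (h(Q, Y) = ½ + (¼)*2 = ½ + ½ = 1)
R(g) = -7 + g
t = -1 (t = (-7 + 1)/6 = (⅙)*(-6) = -1)
259/(((3 + ((110 - 42) + 96))*(351 + t))) = 259/(((3 + ((110 - 42) + 96))*(351 - 1))) = 259/(((3 + (68 + 96))*350)) = 259/(((3 + 164)*350)) = 259/((167*350)) = 259/58450 = 259*(1/58450) = 37/8350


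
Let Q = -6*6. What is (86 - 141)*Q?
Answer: 1980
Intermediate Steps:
Q = -36
(86 - 141)*Q = (86 - 141)*(-36) = -55*(-36) = 1980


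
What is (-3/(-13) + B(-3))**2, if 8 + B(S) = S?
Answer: 19600/169 ≈ 115.98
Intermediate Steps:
B(S) = -8 + S
(-3/(-13) + B(-3))**2 = (-3/(-13) + (-8 - 3))**2 = (-3*(-1/13) - 11)**2 = (3/13 - 11)**2 = (-140/13)**2 = 19600/169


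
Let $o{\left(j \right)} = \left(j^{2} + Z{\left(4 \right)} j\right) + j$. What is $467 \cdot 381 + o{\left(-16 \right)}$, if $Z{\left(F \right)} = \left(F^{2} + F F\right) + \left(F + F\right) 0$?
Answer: $177655$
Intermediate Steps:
$Z{\left(F \right)} = 2 F^{2}$ ($Z{\left(F \right)} = \left(F^{2} + F^{2}\right) + 2 F 0 = 2 F^{2} + 0 = 2 F^{2}$)
$o{\left(j \right)} = j^{2} + 33 j$ ($o{\left(j \right)} = \left(j^{2} + 2 \cdot 4^{2} j\right) + j = \left(j^{2} + 2 \cdot 16 j\right) + j = \left(j^{2} + 32 j\right) + j = j^{2} + 33 j$)
$467 \cdot 381 + o{\left(-16 \right)} = 467 \cdot 381 - 16 \left(33 - 16\right) = 177927 - 272 = 177655$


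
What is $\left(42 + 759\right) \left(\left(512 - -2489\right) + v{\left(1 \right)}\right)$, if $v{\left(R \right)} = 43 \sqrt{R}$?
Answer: $2438244$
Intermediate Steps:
$\left(42 + 759\right) \left(\left(512 - -2489\right) + v{\left(1 \right)}\right) = \left(42 + 759\right) \left(\left(512 - -2489\right) + 43 \sqrt{1}\right) = 801 \left(\left(512 + 2489\right) + 43 \cdot 1\right) = 801 \left(3001 + 43\right) = 801 \cdot 3044 = 2438244$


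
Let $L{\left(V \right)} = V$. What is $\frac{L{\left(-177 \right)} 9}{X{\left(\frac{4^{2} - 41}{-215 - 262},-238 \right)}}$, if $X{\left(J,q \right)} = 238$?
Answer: $- \frac{1593}{238} \approx -6.6933$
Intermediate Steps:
$\frac{L{\left(-177 \right)} 9}{X{\left(\frac{4^{2} - 41}{-215 - 262},-238 \right)}} = \frac{\left(-177\right) 9}{238} = \left(-1593\right) \frac{1}{238} = - \frac{1593}{238}$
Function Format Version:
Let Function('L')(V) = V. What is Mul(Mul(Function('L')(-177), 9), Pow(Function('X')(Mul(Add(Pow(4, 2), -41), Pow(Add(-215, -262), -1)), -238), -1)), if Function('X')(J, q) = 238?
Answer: Rational(-1593, 238) ≈ -6.6933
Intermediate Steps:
Mul(Mul(Function('L')(-177), 9), Pow(Function('X')(Mul(Add(Pow(4, 2), -41), Pow(Add(-215, -262), -1)), -238), -1)) = Mul(Mul(-177, 9), Pow(238, -1)) = Mul(-1593, Rational(1, 238)) = Rational(-1593, 238)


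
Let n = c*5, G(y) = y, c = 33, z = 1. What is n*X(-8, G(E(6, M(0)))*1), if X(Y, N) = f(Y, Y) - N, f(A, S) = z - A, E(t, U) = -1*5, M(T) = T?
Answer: 2310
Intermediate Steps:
E(t, U) = -5
f(A, S) = 1 - A
X(Y, N) = 1 - N - Y (X(Y, N) = (1 - Y) - N = 1 - N - Y)
n = 165 (n = 33*5 = 165)
n*X(-8, G(E(6, M(0)))*1) = 165*(1 - (-5) - 1*(-8)) = 165*(1 - 1*(-5) + 8) = 165*(1 + 5 + 8) = 165*14 = 2310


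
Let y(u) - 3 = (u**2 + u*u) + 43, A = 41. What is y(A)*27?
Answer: 92016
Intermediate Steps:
y(u) = 46 + 2*u**2 (y(u) = 3 + ((u**2 + u*u) + 43) = 3 + ((u**2 + u**2) + 43) = 3 + (2*u**2 + 43) = 3 + (43 + 2*u**2) = 46 + 2*u**2)
y(A)*27 = (46 + 2*41**2)*27 = (46 + 2*1681)*27 = (46 + 3362)*27 = 3408*27 = 92016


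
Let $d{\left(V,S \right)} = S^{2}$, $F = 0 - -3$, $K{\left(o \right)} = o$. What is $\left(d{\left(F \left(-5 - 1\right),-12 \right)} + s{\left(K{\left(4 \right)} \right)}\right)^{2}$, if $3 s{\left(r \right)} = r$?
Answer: $\frac{190096}{9} \approx 21122.0$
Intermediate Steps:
$s{\left(r \right)} = \frac{r}{3}$
$F = 3$ ($F = 0 + 3 = 3$)
$\left(d{\left(F \left(-5 - 1\right),-12 \right)} + s{\left(K{\left(4 \right)} \right)}\right)^{2} = \left(\left(-12\right)^{2} + \frac{1}{3} \cdot 4\right)^{2} = \left(144 + \frac{4}{3}\right)^{2} = \left(\frac{436}{3}\right)^{2} = \frac{190096}{9}$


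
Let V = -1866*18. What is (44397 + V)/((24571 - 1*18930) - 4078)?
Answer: 3603/521 ≈ 6.9156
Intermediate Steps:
V = -33588
(44397 + V)/((24571 - 1*18930) - 4078) = (44397 - 33588)/((24571 - 1*18930) - 4078) = 10809/((24571 - 18930) - 4078) = 10809/(5641 - 4078) = 10809/1563 = 10809*(1/1563) = 3603/521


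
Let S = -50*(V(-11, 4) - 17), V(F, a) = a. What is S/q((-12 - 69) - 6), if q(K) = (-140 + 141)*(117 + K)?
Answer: 65/3 ≈ 21.667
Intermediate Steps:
q(K) = 117 + K (q(K) = 1*(117 + K) = 117 + K)
S = 650 (S = -50*(4 - 17) = -50*(-13) = 650)
S/q((-12 - 69) - 6) = 650/(117 + ((-12 - 69) - 6)) = 650/(117 + (-81 - 6)) = 650/(117 - 87) = 650/30 = 650*(1/30) = 65/3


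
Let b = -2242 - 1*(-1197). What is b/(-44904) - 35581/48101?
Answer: -1547463679/2159927304 ≈ -0.71644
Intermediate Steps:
b = -1045 (b = -2242 + 1197 = -1045)
b/(-44904) - 35581/48101 = -1045/(-44904) - 35581/48101 = -1045*(-1/44904) - 35581*1/48101 = 1045/44904 - 35581/48101 = -1547463679/2159927304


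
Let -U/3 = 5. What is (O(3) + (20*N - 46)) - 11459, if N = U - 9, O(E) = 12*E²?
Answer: -11877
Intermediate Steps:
U = -15 (U = -3*5 = -15)
N = -24 (N = -15 - 9 = -24)
(O(3) + (20*N - 46)) - 11459 = (12*3² + (20*(-24) - 46)) - 11459 = (12*9 + (-480 - 46)) - 11459 = (108 - 526) - 11459 = -418 - 11459 = -11877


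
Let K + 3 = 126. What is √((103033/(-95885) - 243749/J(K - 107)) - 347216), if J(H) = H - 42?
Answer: I*√2099722131457090530/2493010 ≈ 581.24*I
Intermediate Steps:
K = 123 (K = -3 + 126 = 123)
J(H) = -42 + H
√((103033/(-95885) - 243749/J(K - 107)) - 347216) = √((103033/(-95885) - 243749/(-42 + (123 - 107))) - 347216) = √((103033*(-1/95885) - 243749/(-42 + 16)) - 347216) = √((-103033/95885 - 243749/(-26)) - 347216) = √((-103033/95885 - 243749*(-1/26)) - 347216) = √((-103033/95885 + 243749/26) - 347216) = √(23369194007/2493010 - 347216) = √(-842243766153/2493010) = I*√2099722131457090530/2493010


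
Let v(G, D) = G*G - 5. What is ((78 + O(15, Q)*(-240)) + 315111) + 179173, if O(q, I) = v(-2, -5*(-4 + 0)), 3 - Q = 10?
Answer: 494602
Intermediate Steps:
Q = -7 (Q = 3 - 1*10 = 3 - 10 = -7)
v(G, D) = -5 + G**2 (v(G, D) = G**2 - 5 = -5 + G**2)
O(q, I) = -1 (O(q, I) = -5 + (-2)**2 = -5 + 4 = -1)
((78 + O(15, Q)*(-240)) + 315111) + 179173 = ((78 - 1*(-240)) + 315111) + 179173 = ((78 + 240) + 315111) + 179173 = (318 + 315111) + 179173 = 315429 + 179173 = 494602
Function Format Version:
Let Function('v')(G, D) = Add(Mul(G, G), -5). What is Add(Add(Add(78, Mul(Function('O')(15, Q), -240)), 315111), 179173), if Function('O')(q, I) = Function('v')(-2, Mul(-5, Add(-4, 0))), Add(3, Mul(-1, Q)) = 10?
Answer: 494602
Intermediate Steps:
Q = -7 (Q = Add(3, Mul(-1, 10)) = Add(3, -10) = -7)
Function('v')(G, D) = Add(-5, Pow(G, 2)) (Function('v')(G, D) = Add(Pow(G, 2), -5) = Add(-5, Pow(G, 2)))
Function('O')(q, I) = -1 (Function('O')(q, I) = Add(-5, Pow(-2, 2)) = Add(-5, 4) = -1)
Add(Add(Add(78, Mul(Function('O')(15, Q), -240)), 315111), 179173) = Add(Add(Add(78, Mul(-1, -240)), 315111), 179173) = Add(Add(Add(78, 240), 315111), 179173) = Add(Add(318, 315111), 179173) = Add(315429, 179173) = 494602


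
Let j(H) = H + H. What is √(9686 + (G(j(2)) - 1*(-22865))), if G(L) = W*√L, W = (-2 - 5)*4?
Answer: √32495 ≈ 180.26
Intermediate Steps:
j(H) = 2*H
W = -28 (W = -7*4 = -28)
G(L) = -28*√L
√(9686 + (G(j(2)) - 1*(-22865))) = √(9686 + (-28*√(2*2) - 1*(-22865))) = √(9686 + (-28*√4 + 22865)) = √(9686 + (-28*2 + 22865)) = √(9686 + (-56 + 22865)) = √(9686 + 22809) = √32495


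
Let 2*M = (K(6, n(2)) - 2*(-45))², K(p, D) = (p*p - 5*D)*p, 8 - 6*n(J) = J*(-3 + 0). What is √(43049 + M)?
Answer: √70897 ≈ 266.26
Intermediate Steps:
n(J) = 4/3 + J/2 (n(J) = 4/3 - J*(-3 + 0)/6 = 4/3 - J*(-3)/6 = 4/3 - (-1)*J/2 = 4/3 + J/2)
K(p, D) = p*(p² - 5*D) (K(p, D) = (p² - 5*D)*p = p*(p² - 5*D))
M = 27848 (M = (6*(6² - 5*(4/3 + (½)*2)) - 2*(-45))²/2 = (6*(36 - 5*(4/3 + 1)) + 90)²/2 = (6*(36 - 5*7/3) + 90)²/2 = (6*(36 - 35/3) + 90)²/2 = (6*(73/3) + 90)²/2 = (146 + 90)²/2 = (½)*236² = (½)*55696 = 27848)
√(43049 + M) = √(43049 + 27848) = √70897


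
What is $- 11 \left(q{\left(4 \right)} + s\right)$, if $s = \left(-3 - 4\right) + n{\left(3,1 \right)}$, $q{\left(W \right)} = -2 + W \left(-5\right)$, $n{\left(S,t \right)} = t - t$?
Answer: $319$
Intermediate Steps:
$n{\left(S,t \right)} = 0$
$q{\left(W \right)} = -2 - 5 W$
$s = -7$ ($s = \left(-3 - 4\right) + 0 = -7 + 0 = -7$)
$- 11 \left(q{\left(4 \right)} + s\right) = - 11 \left(\left(-2 - 20\right) - 7\right) = - 11 \left(-22 - 7\right) = \left(-11\right) \left(-29\right) = 319$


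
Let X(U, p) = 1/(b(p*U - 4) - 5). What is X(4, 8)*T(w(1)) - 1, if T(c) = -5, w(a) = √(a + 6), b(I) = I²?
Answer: -784/779 ≈ -1.0064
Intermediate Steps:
w(a) = √(6 + a)
X(U, p) = 1/(-5 + (-4 + U*p)²) (X(U, p) = 1/((p*U - 4)² - 5) = 1/((U*p - 4)² - 5) = 1/((-4 + U*p)² - 5) = 1/(-5 + (-4 + U*p)²))
X(4, 8)*T(w(1)) - 1 = -5/(-5 + (-4 + 4*8)²) - 1 = -5/(-5 + (-4 + 32)²) - 1 = -5/(-5 + 28²) - 1 = -5/(-5 + 784) - 1 = -5/779 - 1 = -784/779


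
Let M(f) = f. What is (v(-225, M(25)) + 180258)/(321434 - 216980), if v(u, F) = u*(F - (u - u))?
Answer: 58211/34818 ≈ 1.6719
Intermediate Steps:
v(u, F) = F*u (v(u, F) = u*(F - 1*0) = u*(F + 0) = u*F = F*u)
(v(-225, M(25)) + 180258)/(321434 - 216980) = (25*(-225) + 180258)/(321434 - 216980) = (-5625 + 180258)/104454 = 174633*(1/104454) = 58211/34818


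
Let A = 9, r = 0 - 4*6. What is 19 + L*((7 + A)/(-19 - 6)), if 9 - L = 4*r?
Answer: -241/5 ≈ -48.200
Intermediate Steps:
r = -24 (r = 0 - 24 = -24)
L = 105 (L = 9 - 4*(-24) = 9 - 1*(-96) = 9 + 96 = 105)
19 + L*((7 + A)/(-19 - 6)) = 19 + 105*((7 + 9)/(-19 - 6)) = 19 + 105*(16/(-25)) = 19 + 105*(16*(-1/25)) = 19 + 105*(-16/25) = 19 - 336/5 = -241/5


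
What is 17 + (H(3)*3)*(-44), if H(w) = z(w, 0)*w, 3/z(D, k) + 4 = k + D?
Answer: 1205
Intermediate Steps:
z(D, k) = 3/(-4 + D + k) (z(D, k) = 3/(-4 + (k + D)) = 3/(-4 + (D + k)) = 3/(-4 + D + k))
H(w) = 3*w/(-4 + w) (H(w) = (3/(-4 + w + 0))*w = (3/(-4 + w))*w = 3*w/(-4 + w))
17 + (H(3)*3)*(-44) = 17 + ((3*3/(-4 + 3))*3)*(-44) = 17 + ((3*3/(-1))*3)*(-44) = 17 + ((3*3*(-1))*3)*(-44) = 17 - 9*3*(-44) = 17 - 27*(-44) = 17 + 1188 = 1205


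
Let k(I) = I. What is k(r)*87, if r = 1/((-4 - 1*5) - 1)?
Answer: -87/10 ≈ -8.7000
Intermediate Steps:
r = -⅒ (r = 1/((-4 - 5) - 1) = 1/(-9 - 1) = 1/(-10) = -⅒ ≈ -0.10000)
k(r)*87 = -⅒*87 = -87/10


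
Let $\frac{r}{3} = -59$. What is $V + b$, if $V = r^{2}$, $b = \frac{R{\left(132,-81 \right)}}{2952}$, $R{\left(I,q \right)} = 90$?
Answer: $\frac{5137961}{164} \approx 31329.0$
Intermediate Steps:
$r = -177$ ($r = 3 \left(-59\right) = -177$)
$b = \frac{5}{164}$ ($b = \frac{90}{2952} = 90 \cdot \frac{1}{2952} = \frac{5}{164} \approx 0.030488$)
$V = 31329$ ($V = \left(-177\right)^{2} = 31329$)
$V + b = 31329 + \frac{5}{164} = \frac{5137961}{164}$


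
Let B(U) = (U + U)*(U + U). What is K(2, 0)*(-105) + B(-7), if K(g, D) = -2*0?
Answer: 196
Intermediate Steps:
K(g, D) = 0
B(U) = 4*U² (B(U) = (2*U)*(2*U) = 4*U²)
K(2, 0)*(-105) + B(-7) = 0*(-105) + 4*(-7)² = 0 + 4*49 = 0 + 196 = 196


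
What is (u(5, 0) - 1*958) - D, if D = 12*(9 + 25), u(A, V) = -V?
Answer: -1366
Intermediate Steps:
D = 408 (D = 12*34 = 408)
(u(5, 0) - 1*958) - D = (-1*0 - 1*958) - 1*408 = (0 - 958) - 408 = -958 - 408 = -1366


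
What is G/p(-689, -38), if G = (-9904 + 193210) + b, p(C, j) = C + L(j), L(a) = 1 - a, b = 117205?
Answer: -300511/650 ≈ -462.32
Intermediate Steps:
p(C, j) = 1 + C - j (p(C, j) = C + (1 - j) = 1 + C - j)
G = 300511 (G = (-9904 + 193210) + 117205 = 183306 + 117205 = 300511)
G/p(-689, -38) = 300511/(1 - 689 - 1*(-38)) = 300511/(1 - 689 + 38) = 300511/(-650) = 300511*(-1/650) = -300511/650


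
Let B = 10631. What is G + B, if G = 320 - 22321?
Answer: -11370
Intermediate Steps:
G = -22001
G + B = -22001 + 10631 = -11370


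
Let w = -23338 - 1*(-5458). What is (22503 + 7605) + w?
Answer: 12228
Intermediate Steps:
w = -17880 (w = -23338 + 5458 = -17880)
(22503 + 7605) + w = (22503 + 7605) - 17880 = 30108 - 17880 = 12228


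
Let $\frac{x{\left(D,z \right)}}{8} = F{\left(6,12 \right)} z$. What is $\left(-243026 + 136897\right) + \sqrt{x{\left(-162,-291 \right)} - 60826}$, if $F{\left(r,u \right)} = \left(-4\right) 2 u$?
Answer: $-106129 + \sqrt{162662} \approx -1.0573 \cdot 10^{5}$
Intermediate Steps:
$F{\left(r,u \right)} = - 8 u$
$x{\left(D,z \right)} = - 768 z$ ($x{\left(D,z \right)} = 8 \left(-8\right) 12 z = 8 \left(- 96 z\right) = - 768 z$)
$\left(-243026 + 136897\right) + \sqrt{x{\left(-162,-291 \right)} - 60826} = \left(-243026 + 136897\right) + \sqrt{\left(-768\right) \left(-291\right) - 60826} = -106129 + \sqrt{223488 - 60826} = -106129 + \sqrt{162662}$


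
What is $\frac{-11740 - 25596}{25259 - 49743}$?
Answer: $\frac{9334}{6121} \approx 1.5249$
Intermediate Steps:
$\frac{-11740 - 25596}{25259 - 49743} = - \frac{37336}{-24484} = \left(-37336\right) \left(- \frac{1}{24484}\right) = \frac{9334}{6121}$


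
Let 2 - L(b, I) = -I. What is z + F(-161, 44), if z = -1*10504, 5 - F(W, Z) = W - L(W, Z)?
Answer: -10292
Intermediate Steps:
L(b, I) = 2 + I (L(b, I) = 2 - (-1)*I = 2 + I)
F(W, Z) = 7 + Z - W (F(W, Z) = 5 - (W - (2 + Z)) = 5 - (W + (-2 - Z)) = 5 - (-2 + W - Z) = 5 + (2 + Z - W) = 7 + Z - W)
z = -10504
z + F(-161, 44) = -10504 + (7 + 44 - 1*(-161)) = -10504 + (7 + 44 + 161) = -10504 + 212 = -10292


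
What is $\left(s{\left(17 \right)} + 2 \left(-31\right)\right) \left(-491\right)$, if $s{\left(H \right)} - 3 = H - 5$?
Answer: $23077$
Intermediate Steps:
$s{\left(H \right)} = -2 + H$ ($s{\left(H \right)} = 3 + \left(H - 5\right) = 3 + \left(-5 + H\right) = -2 + H$)
$\left(s{\left(17 \right)} + 2 \left(-31\right)\right) \left(-491\right) = \left(\left(-2 + 17\right) + 2 \left(-31\right)\right) \left(-491\right) = \left(15 - 62\right) \left(-491\right) = \left(-47\right) \left(-491\right) = 23077$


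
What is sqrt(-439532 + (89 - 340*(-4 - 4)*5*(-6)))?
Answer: I*sqrt(521043) ≈ 721.83*I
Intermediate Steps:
sqrt(-439532 + (89 - 340*(-4 - 4)*5*(-6))) = sqrt(-439532 + (89 - 340*(-8*5)*(-6))) = sqrt(-439532 + (89 - (-13600)*(-6))) = sqrt(-439532 + (89 - 340*240)) = sqrt(-439532 + (89 - 81600)) = sqrt(-439532 - 81511) = sqrt(-521043) = I*sqrt(521043)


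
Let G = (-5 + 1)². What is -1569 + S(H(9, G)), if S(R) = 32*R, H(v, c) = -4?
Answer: -1697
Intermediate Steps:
G = 16 (G = (-4)² = 16)
-1569 + S(H(9, G)) = -1569 + 32*(-4) = -1569 - 128 = -1697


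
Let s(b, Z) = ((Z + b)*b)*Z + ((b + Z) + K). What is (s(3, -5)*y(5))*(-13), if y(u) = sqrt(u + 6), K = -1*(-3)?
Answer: -403*sqrt(11) ≈ -1336.6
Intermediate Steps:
K = 3
y(u) = sqrt(6 + u)
s(b, Z) = 3 + Z + b + Z*b*(Z + b) (s(b, Z) = ((Z + b)*b)*Z + ((b + Z) + 3) = (b*(Z + b))*Z + ((Z + b) + 3) = Z*b*(Z + b) + (3 + Z + b) = 3 + Z + b + Z*b*(Z + b))
(s(3, -5)*y(5))*(-13) = ((3 - 5 + 3 - 5*3**2 + 3*(-5)**2)*sqrt(6 + 5))*(-13) = ((3 - 5 + 3 - 5*9 + 3*25)*sqrt(11))*(-13) = ((3 - 5 + 3 - 45 + 75)*sqrt(11))*(-13) = (31*sqrt(11))*(-13) = -403*sqrt(11)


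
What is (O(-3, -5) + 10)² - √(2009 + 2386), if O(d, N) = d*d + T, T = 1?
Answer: 400 - √4395 ≈ 333.71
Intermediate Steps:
O(d, N) = 1 + d² (O(d, N) = d*d + 1 = d² + 1 = 1 + d²)
(O(-3, -5) + 10)² - √(2009 + 2386) = ((1 + (-3)²) + 10)² - √(2009 + 2386) = ((1 + 9) + 10)² - √4395 = (10 + 10)² - √4395 = 20² - √4395 = 400 - √4395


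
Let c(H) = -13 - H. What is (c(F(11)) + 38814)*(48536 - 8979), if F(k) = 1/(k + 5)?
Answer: 24557578955/16 ≈ 1.5348e+9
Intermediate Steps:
F(k) = 1/(5 + k)
(c(F(11)) + 38814)*(48536 - 8979) = ((-13 - 1/(5 + 11)) + 38814)*(48536 - 8979) = ((-13 - 1/16) + 38814)*39557 = (-209/16 + 38814)*39557 = (620815/16)*39557 = 24557578955/16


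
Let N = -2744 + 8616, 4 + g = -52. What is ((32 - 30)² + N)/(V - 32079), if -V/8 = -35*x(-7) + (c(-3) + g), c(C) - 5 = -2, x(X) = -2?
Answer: -5876/32215 ≈ -0.18240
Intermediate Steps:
g = -56 (g = -4 - 52 = -56)
c(C) = 3 (c(C) = 5 - 2 = 3)
V = -136 (V = -8*(-35*(-2) + (3 - 56)) = -8*(70 - 53) = -8*17 = -136)
N = 5872
((32 - 30)² + N)/(V - 32079) = ((32 - 30)² + 5872)/(-136 - 32079) = (2² + 5872)/(-32215) = (4 + 5872)*(-1/32215) = 5876*(-1/32215) = -5876/32215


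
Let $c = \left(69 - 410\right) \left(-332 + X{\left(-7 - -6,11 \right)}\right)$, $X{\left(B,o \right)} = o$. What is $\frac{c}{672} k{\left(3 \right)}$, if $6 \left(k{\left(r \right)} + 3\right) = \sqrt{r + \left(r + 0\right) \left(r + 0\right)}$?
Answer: $- \frac{109461}{224} + \frac{36487 \sqrt{3}}{672} \approx -394.62$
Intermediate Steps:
$k{\left(r \right)} = -3 + \frac{\sqrt{r + r^{2}}}{6}$ ($k{\left(r \right)} = -3 + \frac{\sqrt{r + \left(r + 0\right) \left(r + 0\right)}}{6} = -3 + \frac{\sqrt{r + r r}}{6} = -3 + \frac{\sqrt{r + r^{2}}}{6}$)
$c = 109461$ ($c = \left(69 - 410\right) \left(-332 + 11\right) = \left(-341\right) \left(-321\right) = 109461$)
$\frac{c}{672} k{\left(3 \right)} = \frac{109461}{672} \left(-3 + \frac{\sqrt{3 \left(1 + 3\right)}}{6}\right) = 109461 \cdot \frac{1}{672} \left(-3 + \frac{\sqrt{3 \cdot 4}}{6}\right) = \frac{36487 \left(-3 + \frac{\sqrt{12}}{6}\right)}{224} = \frac{36487 \left(-3 + \frac{2 \sqrt{3}}{6}\right)}{224} = \frac{36487 \left(-3 + \frac{\sqrt{3}}{3}\right)}{224} = - \frac{109461}{224} + \frac{36487 \sqrt{3}}{672}$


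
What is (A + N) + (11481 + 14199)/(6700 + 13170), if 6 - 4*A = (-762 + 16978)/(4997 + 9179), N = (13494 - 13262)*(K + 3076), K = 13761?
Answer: 55014168265623/14083856 ≈ 3.9062e+6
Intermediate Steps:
N = 3906184 (N = (13494 - 13262)*(13761 + 3076) = 232*16837 = 3906184)
A = 8605/7088 (A = 3/2 - (-762 + 16978)/(4*(4997 + 9179)) = 3/2 - 4054/14176 = 3/2 - ¼*2027/1772 = 3/2 - 2027/7088 = 8605/7088 ≈ 1.2140)
(A + N) + (11481 + 14199)/(6700 + 13170) = (8605/7088 + 3906184) + (11481 + 14199)/(6700 + 13170) = 27687040797/7088 + 25680/19870 = 27687040797/7088 + 25680*(1/19870) = 27687040797/7088 + 2568/1987 = 55014168265623/14083856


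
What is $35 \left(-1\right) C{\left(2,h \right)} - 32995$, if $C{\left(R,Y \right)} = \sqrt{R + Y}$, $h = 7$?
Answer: $-33100$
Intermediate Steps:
$35 \left(-1\right) C{\left(2,h \right)} - 32995 = 35 \left(-1\right) \sqrt{2 + 7} - 32995 = - 35 \sqrt{9} - 32995 = \left(-35\right) 3 - 32995 = -105 - 32995 = -33100$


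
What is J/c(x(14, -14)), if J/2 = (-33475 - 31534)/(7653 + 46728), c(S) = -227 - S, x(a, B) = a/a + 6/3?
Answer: 65009/6253815 ≈ 0.010395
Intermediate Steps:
x(a, B) = 3 (x(a, B) = 1 + 6*(⅓) = 1 + 2 = 3)
J = -130018/54381 (J = 2*((-33475 - 31534)/(7653 + 46728)) = 2*(-65009/54381) = -130018/54381 ≈ -2.3909)
J/c(x(14, -14)) = -130018/(54381*(-227 - 1*3)) = -130018/(54381*(-227 - 3)) = -130018/54381/(-230) = -130018/54381*(-1/230) = 65009/6253815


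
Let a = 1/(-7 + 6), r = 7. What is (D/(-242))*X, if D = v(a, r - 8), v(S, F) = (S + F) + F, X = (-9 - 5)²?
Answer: 294/121 ≈ 2.4298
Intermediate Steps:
X = 196 (X = (-14)² = 196)
a = -1 (a = 1/(-1) = -1)
v(S, F) = S + 2*F (v(S, F) = (F + S) + F = S + 2*F)
D = -3 (D = -1 + 2*(7 - 8) = -1 + 2*(-1) = -1 - 2 = -3)
(D/(-242))*X = -3/(-242)*196 = -3*(-1/242)*196 = (3/242)*196 = 294/121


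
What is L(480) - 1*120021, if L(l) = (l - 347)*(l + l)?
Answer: 7659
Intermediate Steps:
L(l) = 2*l*(-347 + l) (L(l) = (-347 + l)*(2*l) = 2*l*(-347 + l))
L(480) - 1*120021 = 2*480*(-347 + 480) - 1*120021 = 2*480*133 - 120021 = 127680 - 120021 = 7659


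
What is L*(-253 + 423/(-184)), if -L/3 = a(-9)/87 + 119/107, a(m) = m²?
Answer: 223366125/142738 ≈ 1564.9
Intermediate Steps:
L = -19020/3103 (L = -3*((-9)²/87 + 119/107) = -3*(81*(1/87) + 119*(1/107)) = -3*(27/29 + 119/107) = -3*6340/3103 = -19020/3103 ≈ -6.1296)
L*(-253 + 423/(-184)) = -19020*(-253 + 423/(-184))/3103 = -19020*(-253 + 423*(-1/184))/3103 = -19020*(-253 - 423/184)/3103 = -19020/3103*(-46975/184) = 223366125/142738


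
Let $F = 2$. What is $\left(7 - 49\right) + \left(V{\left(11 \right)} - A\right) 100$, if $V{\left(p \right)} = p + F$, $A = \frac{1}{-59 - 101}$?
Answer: $\frac{10069}{8} \approx 1258.6$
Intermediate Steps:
$A = - \frac{1}{160}$ ($A = \frac{1}{-160} = - \frac{1}{160} \approx -0.00625$)
$V{\left(p \right)} = 2 + p$ ($V{\left(p \right)} = p + 2 = 2 + p$)
$\left(7 - 49\right) + \left(V{\left(11 \right)} - A\right) 100 = \left(7 - 49\right) + \left(\left(2 + 11\right) - - \frac{1}{160}\right) 100 = \left(7 - 49\right) + \left(13 + \frac{1}{160}\right) 100 = -42 + \frac{2081}{160} \cdot 100 = -42 + \frac{10405}{8} = \frac{10069}{8}$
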